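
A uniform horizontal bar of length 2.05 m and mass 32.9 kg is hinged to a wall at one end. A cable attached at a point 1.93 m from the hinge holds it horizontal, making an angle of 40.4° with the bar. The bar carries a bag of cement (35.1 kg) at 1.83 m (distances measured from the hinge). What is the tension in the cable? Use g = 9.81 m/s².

Taking torques about the hinge:
Beam weight: 32.9 × 9.81 = 322.7 N down at 1.025 m → arm 1.025 m, τ = 322.7 × 1.025 = 330.8 N·m clockwise.
Bag of cement: 35.1 × 9.81 = 344.3 N down at 1.83 m → arm 1.83 m, τ = 344.3 × 1.83 = 630.1 N·m clockwise.
Total clockwise load moment = 960.9 N·m.
The cable tension T acts at 1.93 m; only its component perpendicular to the bar, T sinθ, produces torque. sin 40.4° = 0.6481.
Στ = 0 ⇒ T × 1.93 × 0.6481 = 960.9 ⇒ T = 960.9 / 1.251 = 768 N.

T ≈ 768 N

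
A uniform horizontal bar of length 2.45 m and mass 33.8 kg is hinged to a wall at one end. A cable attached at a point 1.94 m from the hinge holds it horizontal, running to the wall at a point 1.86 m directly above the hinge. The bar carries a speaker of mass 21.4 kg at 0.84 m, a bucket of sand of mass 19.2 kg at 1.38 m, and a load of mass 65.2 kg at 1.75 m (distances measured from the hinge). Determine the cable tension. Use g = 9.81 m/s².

T ≈ 1460 N

About the hinge:
Beam weight: 33.8 × 9.81 = 331.6 N down at 1.225 m → arm 1.225 m, τ = 331.6 × 1.225 = 406.2 N·m clockwise.
Speaker: 21.4 × 9.81 = 209.9 N down at 0.84 m → arm 0.84 m, τ = 209.9 × 0.84 = 176.3 N·m clockwise.
Bucket of sand: 19.2 × 9.81 = 188.4 N down at 1.38 m → arm 1.38 m, τ = 188.4 × 1.38 = 260 N·m clockwise.
Load: 65.2 × 9.81 = 639.6 N down at 1.75 m → arm 1.75 m, τ = 639.6 × 1.75 = 1119 N·m clockwise.
Total clockwise load moment = 1962 N·m.
The cable tension T acts at 1.94 m; only its component perpendicular to the bar, T sinθ, produces torque. sinθ = h/√(h²+d²) = 1.86/√(1.86²+1.94²) = 0.6921.
For rotational equilibrium, T × 1.94 × 0.6921 = 1962, so T = 1962 / 1.343 = 1460 N.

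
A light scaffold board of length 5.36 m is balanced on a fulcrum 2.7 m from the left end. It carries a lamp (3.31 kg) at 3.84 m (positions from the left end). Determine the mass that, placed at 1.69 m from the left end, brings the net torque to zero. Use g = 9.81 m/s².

m ≈ 3.74 kg

Taking torques about the fulcrum (at 2.7 m from the left end):
Lamp: 3.31 × 9.81 = 32.47 N down at 3.84 m → arm 1.14 m, τ = 32.47 × 1.14 = 37.02 N·m clockwise.
Net moment of known loads = 37.02 N·m clockwise.
An unknown mass m at 1.69 m has arm 1.01 m; its moment is m·g·1.01 counterclockwise.
Στ = 0 ⇒ m × 9.81 × 1.01 = 37.02 ⇒ m = 37.02 / (9.81 × 1.01) = 3.74 kg.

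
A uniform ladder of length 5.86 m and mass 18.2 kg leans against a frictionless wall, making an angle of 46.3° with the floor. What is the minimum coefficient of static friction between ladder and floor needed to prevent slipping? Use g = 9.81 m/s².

μ_min ≈ 0.478

About the foot of the ladder:
Ladder weight 18.2×9.81 = 178.5 N acts at 2.93 m along the ladder; its horizontal arm is 2.93·cos46.3° = 2.024 m → τ = 361.3 N·m clockwise.
Wall normal N acts horizontally at the top; its moment arm is the height L sinθ = 5.86·sin46.3° = 4.237 m, counterclockwise.
Στ = 0 ⇒ N × 4.237 = 361.3 ⇒ N = 85.27 N.
ΣFx = 0 ⇒ f = N_wall = 85.27 N. ΣFy = 0 ⇒ N_floor = 178.5 N.
μ_min = f / N_floor = 85.27 / 178.5 = 0.478.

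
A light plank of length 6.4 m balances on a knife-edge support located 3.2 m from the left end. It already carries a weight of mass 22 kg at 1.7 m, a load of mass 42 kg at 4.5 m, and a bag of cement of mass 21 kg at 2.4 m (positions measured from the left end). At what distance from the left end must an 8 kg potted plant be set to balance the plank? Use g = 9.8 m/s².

x ≈ 2.6 m from the left end

About the knife-edge support (at 3.2 m from the left end):
Weight: 22 × 9.8 = 215.6 N down at 1.7 m → arm 1.5 m, τ = 215.6 × 1.5 = 323.4 N·m counterclockwise.
Load: 42 × 9.8 = 411.6 N down at 4.5 m → arm 1.3 m, τ = 411.6 × 1.3 = 535.1 N·m clockwise.
Bag of cement: 21 × 9.8 = 205.8 N down at 2.4 m → arm 0.8 m, τ = 205.8 × 0.8 = 164.6 N·m counterclockwise.
Net moment of existing loads = 47.1 N·m clockwise.
The potted plant weighs 8 × 9.8 = 78.4 N and must supply an equal counterclockwise moment, so its lever arm about the knife-edge support is 47.1 / 78.4 = 0.601 m.
That puts it at 3.2 − 0.601 = 2.6 m from the left end.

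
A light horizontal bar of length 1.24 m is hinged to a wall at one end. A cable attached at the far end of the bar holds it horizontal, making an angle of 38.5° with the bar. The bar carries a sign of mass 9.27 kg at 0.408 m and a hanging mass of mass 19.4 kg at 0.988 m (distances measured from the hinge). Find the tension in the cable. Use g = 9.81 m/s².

T ≈ 292 N

Sum moments about the hinge (the unknown hinge reaction has zero arm there).
Sign: 9.27 × 9.81 = 90.94 N down at 0.408 m → arm 0.408 m, τ = 90.94 × 0.408 = 37.1 N·m clockwise.
Hanging mass: 19.4 × 9.81 = 190.3 N down at 0.988 m → arm 0.988 m, τ = 190.3 × 0.988 = 188 N·m clockwise.
Total clockwise load moment = 225.1 N·m.
The cable tension T acts at 1.24 m; only its component perpendicular to the bar, T sinθ, produces torque. sin 38.5° = 0.6225.
Setting net torque to zero: T × 1.24 × 0.6225 = 225.1 → T = 225.1 / 0.7719 = 292 N.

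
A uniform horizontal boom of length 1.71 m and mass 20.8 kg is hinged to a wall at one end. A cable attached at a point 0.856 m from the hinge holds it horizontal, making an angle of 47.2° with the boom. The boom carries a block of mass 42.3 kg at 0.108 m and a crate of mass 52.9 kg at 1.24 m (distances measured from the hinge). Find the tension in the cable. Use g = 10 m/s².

Taking torques about the hinge:
Beam weight: 20.8 × 10 = 208 N down at 0.855 m → arm 0.855 m, τ = 208 × 0.855 = 177.8 N·m clockwise.
Block: 42.3 × 10 = 423 N down at 0.108 m → arm 0.108 m, τ = 423 × 0.108 = 45.68 N·m clockwise.
Crate: 52.9 × 10 = 529 N down at 1.24 m → arm 1.24 m, τ = 529 × 1.24 = 656 N·m clockwise.
Total clockwise load moment = 879.5 N·m.
The cable tension T acts at 0.856 m; only its component perpendicular to the boom, T sinθ, produces torque. sin 47.2° = 0.7337.
For rotational equilibrium, T × 0.856 × 0.7337 = 879.5, so T = 879.5 / 0.628 = 1400 N.

T ≈ 1400 N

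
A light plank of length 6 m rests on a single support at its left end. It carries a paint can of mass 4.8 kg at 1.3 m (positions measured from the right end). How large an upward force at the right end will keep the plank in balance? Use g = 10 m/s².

F ≈ 37.6 N

Choose the left end as the axis so the unknown pivot reaction has zero arm there.
Paint can: 4.8 × 10 = 48 N down at 1.3 m → arm 4.7 m, τ = 48 × 4.7 = 225.6 N·m clockwise.
Net moment of the loads = 225.6 N·m clockwise.
The upward force F acts at the right end, arm 6 m, giving F × 6 counterclockwise.
Στ = 0 ⇒ F × 6 = 225.6 ⇒ F = 225.6 / 6 = 37.6 N.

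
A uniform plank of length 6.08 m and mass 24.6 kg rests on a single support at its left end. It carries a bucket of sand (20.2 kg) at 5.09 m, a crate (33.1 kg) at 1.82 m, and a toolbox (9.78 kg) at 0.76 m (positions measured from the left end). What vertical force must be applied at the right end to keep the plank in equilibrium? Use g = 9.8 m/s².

F ≈ 395 N

Choose the left end as the axis so the unknown pivot reaction has zero arm there.
Beam weight: 24.6 × 9.8 = 241.1 N down at 3.04 m → arm 3.04 m, τ = 241.1 × 3.04 = 732.9 N·m clockwise.
Bucket of sand: 20.2 × 9.8 = 198 N down at 5.09 m → arm 5.09 m, τ = 198 × 5.09 = 1008 N·m clockwise.
Crate: 33.1 × 9.8 = 324.4 N down at 1.82 m → arm 1.82 m, τ = 324.4 × 1.82 = 590.4 N·m clockwise.
Toolbox: 9.78 × 9.8 = 95.84 N down at 0.76 m → arm 0.76 m, τ = 95.84 × 0.76 = 72.84 N·m clockwise.
Net moment of the loads = 2404 N·m clockwise.
The upward force F acts at the right end, arm 6.08 m, giving F × 6.08 counterclockwise.
Στ = 0 ⇒ F × 6.08 = 2404 ⇒ F = 2404 / 6.08 = 395 N.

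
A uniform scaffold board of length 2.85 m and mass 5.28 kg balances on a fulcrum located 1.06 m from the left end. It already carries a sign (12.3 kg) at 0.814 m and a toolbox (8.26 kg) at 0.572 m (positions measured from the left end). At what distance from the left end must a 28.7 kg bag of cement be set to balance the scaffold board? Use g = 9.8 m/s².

About the fulcrum (at 1.06 m from the left end):
Beam weight: 5.28 × 9.8 = 51.74 N down at 1.425 m → arm 0.365 m, τ = 51.74 × 0.365 = 18.89 N·m clockwise.
Sign: 12.3 × 9.8 = 120.5 N down at 0.814 m → arm 0.246 m, τ = 120.5 × 0.246 = 29.64 N·m counterclockwise.
Toolbox: 8.26 × 9.8 = 80.95 N down at 0.572 m → arm 0.488 m, τ = 80.95 × 0.488 = 39.5 N·m counterclockwise.
Net moment of existing loads = 50.25 N·m counterclockwise.
The bag of cement weighs 28.7 × 9.8 = 281.3 N and must supply an equal clockwise moment, so its lever arm about the fulcrum is 50.25 / 281.3 = 0.179 m.
That puts it at 1.06 + 0.179 = 1.24 m from the left end.

x ≈ 1.24 m from the left end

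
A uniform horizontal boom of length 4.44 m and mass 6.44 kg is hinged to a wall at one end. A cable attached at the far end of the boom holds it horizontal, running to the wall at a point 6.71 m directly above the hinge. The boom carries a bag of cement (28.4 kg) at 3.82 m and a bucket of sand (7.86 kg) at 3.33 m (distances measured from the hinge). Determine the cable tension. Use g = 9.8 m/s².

T ≈ 394 N

Take moments about the hinge.
Beam weight: 6.44 × 9.8 = 63.11 N down at 2.22 m → arm 2.22 m, τ = 63.11 × 2.22 = 140.1 N·m clockwise.
Bag of cement: 28.4 × 9.8 = 278.3 N down at 3.82 m → arm 3.82 m, τ = 278.3 × 3.82 = 1063 N·m clockwise.
Bucket of sand: 7.86 × 9.8 = 77.03 N down at 3.33 m → arm 3.33 m, τ = 77.03 × 3.33 = 256.5 N·m clockwise.
Total clockwise load moment = 1460 N·m.
The cable tension T acts at 4.44 m; only its component perpendicular to the boom, T sinθ, produces torque. sinθ = h/√(h²+d²) = 6.71/√(6.71²+4.44²) = 0.834.
Setting net torque to zero: T × 4.44 × 0.834 = 1460 → T = 1460 / 3.703 = 394 N.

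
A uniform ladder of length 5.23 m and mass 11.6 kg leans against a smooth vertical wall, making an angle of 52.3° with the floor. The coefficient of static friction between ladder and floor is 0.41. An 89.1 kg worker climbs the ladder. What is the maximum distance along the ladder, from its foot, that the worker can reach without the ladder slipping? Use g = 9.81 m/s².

About the foot of the ladder:
Ladder weight 11.6×9.81 = 113.8 N acts at 2.615 m along the ladder; its horizontal arm is 2.615·cos52.3° = 1.599 m → τ = 182 N·m clockwise.
Worker weight 89.1×9.81 = 874.1 N at distance d → arm d·cos52.3° → τ = 874.1·d·0.6115 clockwise.
Wall normal N at the top has arm L sinθ = 4.138 m counterclockwise, so Στ = 0 gives N·4.138 = 182 + 534.5·d.
ΣFy = 0 ⇒ N_floor = 987.9 N, so the maximum friction is μ_s·N_floor = 0.41×987.9 = 405 N. ΣFx = 0 ⇒ N_wall = f, so at the slipping point N = 405 N.
Substituting: 405×4.138 = 182 + 534.5·d ⇒ d = (1676 − 182) / 534.5 = 2.8 m.

d ≈ 2.8 m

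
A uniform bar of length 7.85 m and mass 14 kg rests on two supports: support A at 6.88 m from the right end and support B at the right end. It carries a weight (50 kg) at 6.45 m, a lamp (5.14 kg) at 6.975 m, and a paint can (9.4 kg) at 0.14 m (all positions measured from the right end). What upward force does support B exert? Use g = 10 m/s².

R_B ≈ 183 N

Taking torques about support A:
Beam weight: 14 × 10 = 140 N down at 3.925 m → arm 2.955 m, τ = 140 × 2.955 = 413.7 N·m clockwise.
Weight: 50 × 10 = 500 N down at 6.45 m → arm 0.43 m, τ = 500 × 0.43 = 215 N·m clockwise.
Lamp: 5.14 × 10 = 51.4 N down at 6.975 m → arm 0.095 m, τ = 51.4 × 0.095 = 4.883 N·m counterclockwise.
Paint can: 9.4 × 10 = 94 N down at 0.14 m → arm 6.74 m, τ = 94 × 6.74 = 633.6 N·m clockwise.
Net load moment about support A = 1257 N·m clockwise.
Reaction R at support B is upward at 0 m, arm 6.88 m → moment R × 6.88 counterclockwise.
Στ = 0 ⇒ R × 6.88 = 1257 ⇒ R = 183 N.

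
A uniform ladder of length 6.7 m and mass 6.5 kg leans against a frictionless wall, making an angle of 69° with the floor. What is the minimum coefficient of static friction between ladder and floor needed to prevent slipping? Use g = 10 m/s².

Sum moments about the foot of the ladder (the floor normal and friction both act there and drop out).
Ladder weight 6.5×10 = 65 N acts at 3.35 m along the ladder; its horizontal arm is 3.35·cos69° = 1.201 m → τ = 78.06 N·m clockwise.
Wall normal N acts horizontally at the top; its moment arm is the height L sinθ = 6.7·sin69° = 6.255 m, counterclockwise.
Balancing moments: N × 6.255 = 78.06, giving N = 12.48 N.
ΣFx = 0 ⇒ f = N_wall = 12.48 N. ΣFy = 0 ⇒ N_floor = 65 N.
μ_min = f / N_floor = 12.48 / 65 = 0.192.

μ_min ≈ 0.192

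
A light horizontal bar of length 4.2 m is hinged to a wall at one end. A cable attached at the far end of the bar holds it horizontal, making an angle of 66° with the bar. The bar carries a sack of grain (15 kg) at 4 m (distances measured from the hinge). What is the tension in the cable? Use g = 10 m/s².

Sum moments about the hinge (the unknown hinge reaction has zero arm there).
Sack of grain: 15 × 10 = 150 N down at 4 m → arm 4 m, τ = 150 × 4 = 600 N·m clockwise.
Total clockwise load moment = 600 N·m.
The cable tension T acts at 4.2 m; only its component perpendicular to the bar, T sinθ, produces torque. sin 66° = 0.9135.
Στ = 0 ⇒ T × 4.2 × 0.9135 = 600 ⇒ T = 600 / 3.837 = 156 N.

T ≈ 156 N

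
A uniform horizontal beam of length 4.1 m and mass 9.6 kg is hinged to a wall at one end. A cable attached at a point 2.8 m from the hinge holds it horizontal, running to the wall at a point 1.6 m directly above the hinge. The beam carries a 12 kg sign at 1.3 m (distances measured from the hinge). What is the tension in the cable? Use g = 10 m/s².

About the hinge:
Beam weight: 9.6 × 10 = 96 N down at 2.05 m → arm 2.05 m, τ = 96 × 2.05 = 196.8 N·m clockwise.
Sign: 12 × 10 = 120 N down at 1.3 m → arm 1.3 m, τ = 120 × 1.3 = 156 N·m clockwise.
Total clockwise load moment = 352.8 N·m.
The cable tension T acts at 2.8 m; only its component perpendicular to the beam, T sinθ, produces torque. sinθ = h/√(h²+d²) = 1.6/√(1.6²+2.8²) = 0.4961.
Στ = 0 ⇒ T × 2.8 × 0.4961 = 352.8 ⇒ T = 352.8 / 1.389 = 254 N.

T ≈ 254 N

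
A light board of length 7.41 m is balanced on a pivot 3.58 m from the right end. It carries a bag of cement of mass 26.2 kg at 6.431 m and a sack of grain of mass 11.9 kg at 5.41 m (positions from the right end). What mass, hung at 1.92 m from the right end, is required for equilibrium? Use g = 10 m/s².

Sum moments about the pivot (at 3.58 m from the right end) (the support reaction has zero arm there).
Bag of cement: 26.2 × 10 = 262 N down at 6.431 m → arm 2.851 m, τ = 262 × 2.851 = 747 N·m counterclockwise.
Sack of grain: 11.9 × 10 = 119 N down at 5.41 m → arm 1.83 m, τ = 119 × 1.83 = 217.8 N·m counterclockwise.
Net moment of known loads = 964.8 N·m counterclockwise.
An unknown mass m at 1.92 m has arm 1.66 m; its moment is m·g·1.66 clockwise.
For rotational equilibrium, m × 10 × 1.66 = 964.8, so m = 964.8 / (10 × 1.66) = 58.1 kg.

m ≈ 58.1 kg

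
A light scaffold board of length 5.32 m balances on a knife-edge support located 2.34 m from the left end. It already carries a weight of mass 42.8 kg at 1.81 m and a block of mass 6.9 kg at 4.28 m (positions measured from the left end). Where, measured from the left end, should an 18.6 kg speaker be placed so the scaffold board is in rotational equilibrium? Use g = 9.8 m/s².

Choose the knife-edge support (at 2.34 m from the left end) as the axis so the support reaction has zero arm there.
Weight: 42.8 × 9.8 = 419.4 N down at 1.81 m → arm 0.53 m, τ = 419.4 × 0.53 = 222.3 N·m counterclockwise.
Block: 6.9 × 9.8 = 67.62 N down at 4.28 m → arm 1.94 m, τ = 67.62 × 1.94 = 131.2 N·m clockwise.
Net moment of existing loads = 91.1 N·m counterclockwise.
The speaker weighs 18.6 × 9.8 = 182.3 N and must supply an equal clockwise moment, so its lever arm about the knife-edge support is 91.1 / 182.3 = 0.5 m.
That puts it at 2.34 + 0.5 = 2.84 m from the left end.

x ≈ 2.84 m from the left end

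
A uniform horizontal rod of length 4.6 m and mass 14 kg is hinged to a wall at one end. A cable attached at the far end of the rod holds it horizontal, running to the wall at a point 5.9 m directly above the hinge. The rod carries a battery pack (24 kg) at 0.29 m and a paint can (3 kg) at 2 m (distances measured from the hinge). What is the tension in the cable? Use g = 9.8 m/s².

Taking torques about the hinge:
Beam weight: 14 × 9.8 = 137.2 N down at 2.3 m → arm 2.3 m, τ = 137.2 × 2.3 = 315.6 N·m clockwise.
Battery pack: 24 × 9.8 = 235.2 N down at 0.29 m → arm 0.29 m, τ = 235.2 × 0.29 = 68.21 N·m clockwise.
Paint can: 3 × 9.8 = 29.4 N down at 2 m → arm 2 m, τ = 29.4 × 2 = 58.8 N·m clockwise.
Total clockwise load moment = 442.6 N·m.
The cable tension T acts at 4.6 m; only its component perpendicular to the rod, T sinθ, produces torque. sinθ = h/√(h²+d²) = 5.9/√(5.9²+4.6²) = 0.7886.
For rotational equilibrium, T × 4.6 × 0.7886 = 442.6, so T = 442.6 / 3.628 = 122 N.

T ≈ 122 N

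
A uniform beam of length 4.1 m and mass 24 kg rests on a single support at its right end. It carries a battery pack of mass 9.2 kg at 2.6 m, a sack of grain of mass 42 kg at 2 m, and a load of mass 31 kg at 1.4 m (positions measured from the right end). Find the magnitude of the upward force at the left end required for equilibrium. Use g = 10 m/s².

F ≈ 489 N

About the right end:
Beam weight: 24 × 10 = 240 N down at 2.05 m → arm 2.05 m, τ = 240 × 2.05 = 492 N·m counterclockwise.
Battery pack: 9.2 × 10 = 92 N down at 2.6 m → arm 2.6 m, τ = 92 × 2.6 = 239.2 N·m counterclockwise.
Sack of grain: 42 × 10 = 420 N down at 2 m → arm 2 m, τ = 420 × 2 = 840 N·m counterclockwise.
Load: 31 × 10 = 310 N down at 1.4 m → arm 1.4 m, τ = 310 × 1.4 = 434 N·m counterclockwise.
Net moment of the loads = 2005 N·m counterclockwise.
The upward force F acts at the left end, arm 4.1 m, giving F × 4.1 clockwise.
Στ = 0 ⇒ F × 4.1 = 2005 ⇒ F = 2005 / 4.1 = 489 N.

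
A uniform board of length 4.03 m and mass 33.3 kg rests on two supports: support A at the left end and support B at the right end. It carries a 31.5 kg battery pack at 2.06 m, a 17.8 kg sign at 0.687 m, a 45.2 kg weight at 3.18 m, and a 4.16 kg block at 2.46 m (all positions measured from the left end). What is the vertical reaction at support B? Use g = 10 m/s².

R_B ≈ 740 N

Take moments about support A.
Beam weight: 33.3 × 10 = 333 N down at 2.015 m → arm 2.015 m, τ = 333 × 2.015 = 671 N·m clockwise.
Battery pack: 31.5 × 10 = 315 N down at 2.06 m → arm 2.06 m, τ = 315 × 2.06 = 648.9 N·m clockwise.
Sign: 17.8 × 10 = 178 N down at 0.687 m → arm 0.687 m, τ = 178 × 0.687 = 122.3 N·m clockwise.
Weight: 45.2 × 10 = 452 N down at 3.18 m → arm 3.18 m, τ = 452 × 3.18 = 1437 N·m clockwise.
Block: 4.16 × 10 = 41.6 N down at 2.46 m → arm 2.46 m, τ = 41.6 × 2.46 = 102.3 N·m clockwise.
Net load moment about support A = 2982 N·m clockwise.
Reaction R at support B is upward at 4.03 m, arm 4.03 m → moment R × 4.03 counterclockwise.
Στ = 0 ⇒ R × 4.03 = 2982 ⇒ R = 740 N.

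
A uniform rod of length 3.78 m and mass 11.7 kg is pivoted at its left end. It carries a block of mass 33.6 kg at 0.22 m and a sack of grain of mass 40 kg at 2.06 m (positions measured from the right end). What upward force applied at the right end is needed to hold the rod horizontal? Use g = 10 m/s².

Take moments about the left end.
Beam weight: 11.7 × 10 = 117 N down at 1.89 m → arm 1.89 m, τ = 117 × 1.89 = 221.1 N·m clockwise.
Block: 33.6 × 10 = 336 N down at 0.22 m → arm 3.56 m, τ = 336 × 3.56 = 1196 N·m clockwise.
Sack of grain: 40 × 10 = 400 N down at 2.06 m → arm 1.72 m, τ = 400 × 1.72 = 688 N·m clockwise.
Net moment of the loads = 2105 N·m clockwise.
The upward force F acts at the right end, arm 3.78 m, giving F × 3.78 counterclockwise.
Στ = 0 ⇒ F × 3.78 = 2105 ⇒ F = 2105 / 3.78 = 557 N.

F ≈ 557 N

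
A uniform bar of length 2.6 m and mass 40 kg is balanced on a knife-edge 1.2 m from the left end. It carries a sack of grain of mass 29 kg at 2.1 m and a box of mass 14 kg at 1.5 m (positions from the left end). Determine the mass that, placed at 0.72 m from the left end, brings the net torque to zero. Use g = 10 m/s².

Take moments about the knife-edge (at 1.2 m from the left end).
Beam weight: 40 × 10 = 400 N down at 1.3 m → arm 0.1 m, τ = 400 × 0.1 = 40 N·m clockwise.
Sack of grain: 29 × 10 = 290 N down at 2.1 m → arm 0.9 m, τ = 290 × 0.9 = 261 N·m clockwise.
Box: 14 × 10 = 140 N down at 1.5 m → arm 0.3 m, τ = 140 × 0.3 = 42 N·m clockwise.
Net moment of known loads = 343 N·m clockwise.
An unknown mass m at 0.72 m has arm 0.48 m; its moment is m·g·0.48 counterclockwise.
Setting net torque to zero: m × 10 × 0.48 = 343 → m = 343 / (10 × 0.48) = 71.5 kg.

m ≈ 71.5 kg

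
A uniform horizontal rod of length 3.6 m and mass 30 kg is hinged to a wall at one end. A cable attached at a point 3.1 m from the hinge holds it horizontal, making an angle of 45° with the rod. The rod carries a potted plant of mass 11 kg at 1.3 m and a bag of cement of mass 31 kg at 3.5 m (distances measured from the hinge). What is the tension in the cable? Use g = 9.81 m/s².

T ≈ 791 N

Sum moments about the hinge (the unknown hinge reaction has zero arm there).
Beam weight: 30 × 9.81 = 294.3 N down at 1.8 m → arm 1.8 m, τ = 294.3 × 1.8 = 529.7 N·m clockwise.
Potted plant: 11 × 9.81 = 107.9 N down at 1.3 m → arm 1.3 m, τ = 107.9 × 1.3 = 140.3 N·m clockwise.
Bag of cement: 31 × 9.81 = 304.1 N down at 3.5 m → arm 3.5 m, τ = 304.1 × 3.5 = 1064 N·m clockwise.
Total clockwise load moment = 1734 N·m.
The cable tension T acts at 3.1 m; only its component perpendicular to the rod, T sinθ, produces torque. sin 45° = 0.7071.
Balancing moments: T × 3.1 × 0.7071 = 1734, giving T = 1734 / 2.192 = 791 N.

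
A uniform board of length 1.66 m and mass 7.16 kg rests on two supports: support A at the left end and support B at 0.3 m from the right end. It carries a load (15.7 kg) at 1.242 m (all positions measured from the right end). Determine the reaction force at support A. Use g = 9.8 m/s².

Choose support B as the axis so its reaction then has zero moment arm.
Beam weight: 7.16 × 9.8 = 70.17 N down at 0.83 m → arm 0.53 m, τ = 70.17 × 0.53 = 37.19 N·m counterclockwise.
Load: 15.7 × 9.8 = 153.9 N down at 1.242 m → arm 0.942 m, τ = 153.9 × 0.942 = 145 N·m counterclockwise.
Net load moment about support B = 182.2 N·m counterclockwise.
Reaction R at support A is upward at 1.66 m, arm 1.36 m → moment R × 1.36 clockwise.
Balancing moments: R × 1.36 = 182.2, giving R = 134 N.

R_A ≈ 134 N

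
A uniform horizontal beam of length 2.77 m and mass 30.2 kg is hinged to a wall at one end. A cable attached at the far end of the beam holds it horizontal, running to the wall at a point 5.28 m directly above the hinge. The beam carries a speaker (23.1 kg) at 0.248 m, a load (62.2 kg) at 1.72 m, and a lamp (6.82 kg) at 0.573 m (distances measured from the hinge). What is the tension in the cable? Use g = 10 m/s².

Take moments about the hinge.
Beam weight: 30.2 × 10 = 302 N down at 1.385 m → arm 1.385 m, τ = 302 × 1.385 = 418.3 N·m clockwise.
Speaker: 23.1 × 10 = 231 N down at 0.248 m → arm 0.248 m, τ = 231 × 0.248 = 57.29 N·m clockwise.
Load: 62.2 × 10 = 622 N down at 1.72 m → arm 1.72 m, τ = 622 × 1.72 = 1070 N·m clockwise.
Lamp: 6.82 × 10 = 68.2 N down at 0.573 m → arm 0.573 m, τ = 68.2 × 0.573 = 39.08 N·m clockwise.
Total clockwise load moment = 1585 N·m.
The cable tension T acts at 2.77 m; only its component perpendicular to the beam, T sinθ, produces torque. sinθ = h/√(h²+d²) = 5.28/√(5.28²+2.77²) = 0.8855.
Στ = 0 ⇒ T × 2.77 × 0.8855 = 1585 ⇒ T = 1585 / 2.453 = 646 N.

T ≈ 646 N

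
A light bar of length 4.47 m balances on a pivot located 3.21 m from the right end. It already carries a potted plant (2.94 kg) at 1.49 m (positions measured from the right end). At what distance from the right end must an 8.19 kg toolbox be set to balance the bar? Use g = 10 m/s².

Choose the pivot (at 3.21 m from the right end) as the axis so the support reaction has zero arm there.
Potted plant: 2.94 × 10 = 29.4 N down at 1.49 m → arm 1.72 m, τ = 29.4 × 1.72 = 50.57 N·m clockwise.
Net moment of existing loads = 50.57 N·m clockwise.
The toolbox weighs 8.19 × 10 = 81.9 N and must supply an equal counterclockwise moment, so its lever arm about the pivot is 50.57 / 81.9 = 0.617 m.
That puts it at 3.21 + 0.617 = 3.83 m from the right end.

x ≈ 3.83 m from the right end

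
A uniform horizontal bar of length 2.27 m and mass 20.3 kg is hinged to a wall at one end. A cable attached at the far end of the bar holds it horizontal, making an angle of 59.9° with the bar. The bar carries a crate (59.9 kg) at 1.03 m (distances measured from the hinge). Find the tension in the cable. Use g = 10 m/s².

T ≈ 431 N

Sum moments about the hinge (the unknown hinge reaction has zero arm there).
Beam weight: 20.3 × 10 = 203 N down at 1.135 m → arm 1.135 m, τ = 203 × 1.135 = 230.4 N·m clockwise.
Crate: 59.9 × 10 = 599 N down at 1.03 m → arm 1.03 m, τ = 599 × 1.03 = 617 N·m clockwise.
Total clockwise load moment = 847.4 N·m.
The cable tension T acts at 2.27 m; only its component perpendicular to the bar, T sinθ, produces torque. sin 59.9° = 0.8652.
Στ = 0 ⇒ T × 2.27 × 0.8652 = 847.4 ⇒ T = 847.4 / 1.964 = 431 N.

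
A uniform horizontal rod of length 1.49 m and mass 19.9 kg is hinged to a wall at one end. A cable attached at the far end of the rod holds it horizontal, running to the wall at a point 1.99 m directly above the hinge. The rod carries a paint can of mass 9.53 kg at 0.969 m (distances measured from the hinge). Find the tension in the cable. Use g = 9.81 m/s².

Sum moments about the hinge (the unknown hinge reaction has zero arm there).
Beam weight: 19.9 × 9.81 = 195.2 N down at 0.745 m → arm 0.745 m, τ = 195.2 × 0.745 = 145.4 N·m clockwise.
Paint can: 9.53 × 9.81 = 93.49 N down at 0.969 m → arm 0.969 m, τ = 93.49 × 0.969 = 90.59 N·m clockwise.
Total clockwise load moment = 236 N·m.
The cable tension T acts at 1.49 m; only its component perpendicular to the rod, T sinθ, produces torque. sinθ = h/√(h²+d²) = 1.99/√(1.99²+1.49²) = 0.8005.
Setting net torque to zero: T × 1.49 × 0.8005 = 236 → T = 236 / 1.193 = 198 N.

T ≈ 198 N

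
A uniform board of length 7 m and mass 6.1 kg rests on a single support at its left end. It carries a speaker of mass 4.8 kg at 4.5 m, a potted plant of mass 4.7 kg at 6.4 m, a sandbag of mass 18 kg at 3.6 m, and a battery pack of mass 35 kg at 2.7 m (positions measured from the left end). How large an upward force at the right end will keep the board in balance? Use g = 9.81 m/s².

Take moments about the left end.
Beam weight: 6.1 × 9.81 = 59.84 N down at 3.5 m → arm 3.5 m, τ = 59.84 × 3.5 = 209.4 N·m clockwise.
Speaker: 4.8 × 9.81 = 47.09 N down at 4.5 m → arm 4.5 m, τ = 47.09 × 4.5 = 211.9 N·m clockwise.
Potted plant: 4.7 × 9.81 = 46.11 N down at 6.4 m → arm 6.4 m, τ = 46.11 × 6.4 = 295.1 N·m clockwise.
Sandbag: 18 × 9.81 = 176.6 N down at 3.6 m → arm 3.6 m, τ = 176.6 × 3.6 = 635.8 N·m clockwise.
Battery pack: 35 × 9.81 = 343.4 N down at 2.7 m → arm 2.7 m, τ = 343.4 × 2.7 = 927.2 N·m clockwise.
Net moment of the loads = 2279 N·m clockwise.
The upward force F acts at the right end, arm 7 m, giving F × 7 counterclockwise.
Στ = 0 ⇒ F × 7 = 2279 ⇒ F = 2279 / 7 = 326 N.

F ≈ 326 N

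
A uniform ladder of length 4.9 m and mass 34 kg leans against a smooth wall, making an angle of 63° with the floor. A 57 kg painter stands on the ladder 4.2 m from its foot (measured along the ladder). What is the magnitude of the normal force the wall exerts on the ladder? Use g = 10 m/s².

N_wall ≈ 336 N

Take moments about the foot of the ladder.
Ladder weight 34×10 = 340 N acts at 2.45 m along the ladder; its horizontal arm is 2.45·cos63° = 1.112 m → τ = 378.1 N·m clockwise.
Painter: 57×10 = 570 N at 4.2 m → arm 1.907 m → τ = 1087 N·m clockwise.
Wall normal N acts horizontally at the top; its moment arm is the height L sinθ = 4.9·sin63° = 4.366 m, counterclockwise.
For rotational equilibrium, N × 4.366 = 1465, so N = 336 N.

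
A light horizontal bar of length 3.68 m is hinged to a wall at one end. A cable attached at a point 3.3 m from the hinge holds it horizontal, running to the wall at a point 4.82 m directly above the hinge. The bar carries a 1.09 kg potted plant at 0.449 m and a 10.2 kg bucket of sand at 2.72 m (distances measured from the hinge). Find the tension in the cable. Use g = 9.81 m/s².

Choose the hinge as the axis so the unknown hinge reaction has zero arm there.
Potted plant: 1.09 × 9.81 = 10.69 N down at 0.449 m → arm 0.449 m, τ = 10.69 × 0.449 = 4.8 N·m clockwise.
Bucket of sand: 10.2 × 9.81 = 100.1 N down at 2.72 m → arm 2.72 m, τ = 100.1 × 2.72 = 272.3 N·m clockwise.
Total clockwise load moment = 277.1 N·m.
The cable tension T acts at 3.3 m; only its component perpendicular to the bar, T sinθ, produces torque. sinθ = h/√(h²+d²) = 4.82/√(4.82²+3.3²) = 0.8251.
Setting net torque to zero: T × 3.3 × 0.8251 = 277.1 → T = 277.1 / 2.723 = 102 N.

T ≈ 102 N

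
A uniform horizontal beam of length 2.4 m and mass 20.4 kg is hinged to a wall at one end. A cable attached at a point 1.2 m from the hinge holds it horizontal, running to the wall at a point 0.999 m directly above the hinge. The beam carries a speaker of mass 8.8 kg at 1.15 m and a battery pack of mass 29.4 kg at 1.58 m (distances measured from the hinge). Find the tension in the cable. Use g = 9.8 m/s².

T ≈ 1030 N

Taking torques about the hinge:
Beam weight: 20.4 × 9.8 = 199.9 N down at 1.2 m → arm 1.2 m, τ = 199.9 × 1.2 = 239.9 N·m clockwise.
Speaker: 8.8 × 9.8 = 86.24 N down at 1.15 m → arm 1.15 m, τ = 86.24 × 1.15 = 99.18 N·m clockwise.
Battery pack: 29.4 × 9.8 = 288.1 N down at 1.58 m → arm 1.58 m, τ = 288.1 × 1.58 = 455.2 N·m clockwise.
Total clockwise load moment = 794.3 N·m.
The cable tension T acts at 1.2 m; only its component perpendicular to the beam, T sinθ, produces torque. sinθ = h/√(h²+d²) = 0.999/√(0.999²+1.2²) = 0.6398.
Balancing moments: T × 1.2 × 0.6398 = 794.3, giving T = 794.3 / 0.7678 = 1030 N.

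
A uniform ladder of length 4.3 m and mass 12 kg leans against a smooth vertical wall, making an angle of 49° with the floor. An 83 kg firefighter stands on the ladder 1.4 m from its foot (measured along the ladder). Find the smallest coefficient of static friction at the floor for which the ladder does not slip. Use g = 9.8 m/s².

Sum moments about the foot of the ladder (the floor normal and friction both act there and drop out).
Ladder weight 12×9.8 = 117.6 N acts at 2.15 m along the ladder; its horizontal arm is 2.15·cos49° = 1.411 m → τ = 165.9 N·m clockwise.
Firefighter: 83×9.8 = 813.4 N at 1.4 m → arm 0.9185 m → τ = 747.1 N·m clockwise.
Wall normal N acts horizontally at the top; its moment arm is the height L sinθ = 4.3·sin49° = 3.245 m, counterclockwise.
Setting net torque to zero: N × 3.245 = 913 → N = 281.4 N.
ΣFx = 0 ⇒ f = N_wall = 281.4 N. ΣFy = 0 ⇒ N_floor = 931 N.
μ_min = f / N_floor = 281.4 / 931 = 0.302.

μ_min ≈ 0.302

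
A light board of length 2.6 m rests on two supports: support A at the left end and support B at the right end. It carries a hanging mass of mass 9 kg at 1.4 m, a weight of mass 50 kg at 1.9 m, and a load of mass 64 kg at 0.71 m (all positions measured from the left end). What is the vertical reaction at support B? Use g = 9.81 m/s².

R_B ≈ 577 N

Sum moments about support A (its reaction then has zero moment arm).
Hanging mass: 9 × 9.81 = 88.29 N down at 1.4 m → arm 1.4 m, τ = 88.29 × 1.4 = 123.6 N·m clockwise.
Weight: 50 × 9.81 = 490.5 N down at 1.9 m → arm 1.9 m, τ = 490.5 × 1.9 = 931.9 N·m clockwise.
Load: 64 × 9.81 = 627.8 N down at 0.71 m → arm 0.71 m, τ = 627.8 × 0.71 = 445.7 N·m clockwise.
Net load moment about support A = 1501 N·m clockwise.
Reaction R at support B is upward at 2.6 m, arm 2.6 m → moment R × 2.6 counterclockwise.
Στ = 0 ⇒ R × 2.6 = 1501 ⇒ R = 577 N.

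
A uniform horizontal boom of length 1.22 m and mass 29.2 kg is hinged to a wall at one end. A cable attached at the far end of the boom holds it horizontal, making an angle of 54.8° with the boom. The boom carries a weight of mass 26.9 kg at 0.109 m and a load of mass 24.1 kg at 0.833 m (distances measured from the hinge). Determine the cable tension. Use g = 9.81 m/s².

Taking torques about the hinge:
Beam weight: 29.2 × 9.81 = 286.5 N down at 0.61 m → arm 0.61 m, τ = 286.5 × 0.61 = 174.8 N·m clockwise.
Weight: 26.9 × 9.81 = 263.9 N down at 0.109 m → arm 0.109 m, τ = 263.9 × 0.109 = 28.77 N·m clockwise.
Load: 24.1 × 9.81 = 236.4 N down at 0.833 m → arm 0.833 m, τ = 236.4 × 0.833 = 196.9 N·m clockwise.
Total clockwise load moment = 400.5 N·m.
The cable tension T acts at 1.22 m; only its component perpendicular to the boom, T sinθ, produces torque. sin 54.8° = 0.8171.
Στ = 0 ⇒ T × 1.22 × 0.8171 = 400.5 ⇒ T = 400.5 / 0.9969 = 402 N.

T ≈ 402 N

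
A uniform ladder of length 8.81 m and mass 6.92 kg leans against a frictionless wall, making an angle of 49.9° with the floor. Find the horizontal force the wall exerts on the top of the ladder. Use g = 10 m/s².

N_wall ≈ 29.1 N

About the foot of the ladder:
Ladder weight 6.92×10 = 69.2 N acts at 4.405 m along the ladder; its horizontal arm is 4.405·cos49.9° = 2.837 m → τ = 196.3 N·m clockwise.
Wall normal N acts horizontally at the top; its moment arm is the height L sinθ = 8.81·sin49.9° = 6.739 m, counterclockwise.
For rotational equilibrium, N × 6.739 = 196.3, so N = 29.1 N.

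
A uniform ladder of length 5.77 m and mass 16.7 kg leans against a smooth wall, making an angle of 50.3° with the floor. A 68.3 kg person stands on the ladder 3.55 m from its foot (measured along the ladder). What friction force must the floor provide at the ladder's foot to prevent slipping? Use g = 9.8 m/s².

Take moments about the foot of the ladder.
Ladder weight 16.7×9.8 = 163.7 N acts at 2.885 m along the ladder; its horizontal arm is 2.885·cos50.3° = 1.843 m → τ = 301.7 N·m clockwise.
Person: 68.3×9.8 = 669.3 N at 3.55 m → arm 2.268 m → τ = 1518 N·m clockwise.
Wall normal N acts horizontally at the top; its moment arm is the height L sinθ = 5.77·sin50.3° = 4.439 m, counterclockwise.
Στ = 0 ⇒ N × 4.439 = 1820 ⇒ N = 410 N.
ΣFx = 0: friction at the foot balances the wall's push, so f = N_wall = 410 N.

f ≈ 410 N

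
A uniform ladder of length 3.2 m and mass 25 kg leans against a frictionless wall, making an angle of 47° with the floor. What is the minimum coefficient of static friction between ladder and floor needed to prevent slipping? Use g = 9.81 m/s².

Sum moments about the foot of the ladder (the floor normal and friction both act there and drop out).
Ladder weight 25×9.81 = 245.2 N acts at 1.6 m along the ladder; its horizontal arm is 1.6·cos47° = 1.091 m → τ = 267.5 N·m clockwise.
Wall normal N acts horizontally at the top; its moment arm is the height L sinθ = 3.2·sin47° = 2.34 m, counterclockwise.
Balancing moments: N × 2.34 = 267.5, giving N = 114.3 N.
ΣFx = 0 ⇒ f = N_wall = 114.3 N. ΣFy = 0 ⇒ N_floor = 245.2 N.
μ_min = f / N_floor = 114.3 / 245.2 = 0.466.

μ_min ≈ 0.466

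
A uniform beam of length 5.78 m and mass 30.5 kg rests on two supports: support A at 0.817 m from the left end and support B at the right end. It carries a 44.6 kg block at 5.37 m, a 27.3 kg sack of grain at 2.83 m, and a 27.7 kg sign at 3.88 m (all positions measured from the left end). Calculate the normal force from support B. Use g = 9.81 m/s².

Sum moments about support A (its reaction then has zero moment arm).
Beam weight: 30.5 × 9.81 = 299.2 N down at 2.89 m → arm 2.073 m, τ = 299.2 × 2.073 = 620.2 N·m clockwise.
Block: 44.6 × 9.81 = 437.5 N down at 5.37 m → arm 4.553 m, τ = 437.5 × 4.553 = 1992 N·m clockwise.
Sack of grain: 27.3 × 9.81 = 267.8 N down at 2.83 m → arm 2.013 m, τ = 267.8 × 2.013 = 539.1 N·m clockwise.
Sign: 27.7 × 9.81 = 271.7 N down at 3.88 m → arm 3.063 m, τ = 271.7 × 3.063 = 832.2 N·m clockwise.
Net load moment about support A = 3984 N·m clockwise.
Reaction R at support B is upward at 5.78 m, arm 4.963 m → moment R × 4.963 counterclockwise.
Balancing moments: R × 4.963 = 3984, giving R = 803 N.

R_B ≈ 803 N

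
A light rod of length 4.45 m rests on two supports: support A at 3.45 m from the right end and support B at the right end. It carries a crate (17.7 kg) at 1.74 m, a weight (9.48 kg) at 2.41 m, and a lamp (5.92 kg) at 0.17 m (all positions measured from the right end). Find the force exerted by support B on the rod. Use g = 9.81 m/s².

Sum moments about support A (its reaction then has zero moment arm).
Crate: 17.7 × 9.81 = 173.6 N down at 1.74 m → arm 1.71 m, τ = 173.6 × 1.71 = 296.9 N·m clockwise.
Weight: 9.48 × 9.81 = 93 N down at 2.41 m → arm 1.04 m, τ = 93 × 1.04 = 96.72 N·m clockwise.
Lamp: 5.92 × 9.81 = 58.08 N down at 0.17 m → arm 3.28 m, τ = 58.08 × 3.28 = 190.5 N·m clockwise.
Net load moment about support A = 584.1 N·m clockwise.
Reaction R at support B is upward at 0 m, arm 3.45 m → moment R × 3.45 counterclockwise.
Στ = 0 ⇒ R × 3.45 = 584.1 ⇒ R = 169 N.

R_B ≈ 169 N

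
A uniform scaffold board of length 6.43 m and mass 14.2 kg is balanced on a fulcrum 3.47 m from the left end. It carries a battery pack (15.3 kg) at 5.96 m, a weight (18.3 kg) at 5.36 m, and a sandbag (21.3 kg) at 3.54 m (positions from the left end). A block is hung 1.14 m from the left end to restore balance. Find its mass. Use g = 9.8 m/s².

Taking torques about the fulcrum (at 3.47 m from the left end):
Beam weight: 14.2 × 9.8 = 139.2 N down at 3.215 m → arm 0.255 m, τ = 139.2 × 0.255 = 35.5 N·m counterclockwise.
Battery pack: 15.3 × 9.8 = 149.9 N down at 5.96 m → arm 2.49 m, τ = 149.9 × 2.49 = 373.3 N·m clockwise.
Weight: 18.3 × 9.8 = 179.3 N down at 5.36 m → arm 1.89 m, τ = 179.3 × 1.89 = 338.9 N·m clockwise.
Sandbag: 21.3 × 9.8 = 208.7 N down at 3.54 m → arm 0.07 m, τ = 208.7 × 0.07 = 14.61 N·m clockwise.
Net moment of known loads = 691.3 N·m clockwise.
An unknown mass m at 1.14 m has arm 2.33 m; its moment is m·g·2.33 counterclockwise.
Balancing moments: m × 9.8 × 2.33 = 691.3, giving m = 691.3 / (9.8 × 2.33) = 30.3 kg.

m ≈ 30.3 kg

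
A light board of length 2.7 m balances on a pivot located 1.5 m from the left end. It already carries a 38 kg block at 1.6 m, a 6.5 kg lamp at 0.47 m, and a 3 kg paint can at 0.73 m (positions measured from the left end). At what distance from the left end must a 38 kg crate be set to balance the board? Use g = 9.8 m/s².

Sum moments about the pivot (at 1.5 m from the left end) (the support reaction has zero arm there).
Block: 38 × 9.8 = 372.4 N down at 1.6 m → arm 0.1 m, τ = 372.4 × 0.1 = 37.24 N·m clockwise.
Lamp: 6.5 × 9.8 = 63.7 N down at 0.47 m → arm 1.03 m, τ = 63.7 × 1.03 = 65.61 N·m counterclockwise.
Paint can: 3 × 9.8 = 29.4 N down at 0.73 m → arm 0.77 m, τ = 29.4 × 0.77 = 22.64 N·m counterclockwise.
Net moment of existing loads = 51.01 N·m counterclockwise.
The crate weighs 38 × 9.8 = 372.4 N and must supply an equal clockwise moment, so its lever arm about the pivot is 51.01 / 372.4 = 0.137 m.
That puts it at 1.5 + 0.137 = 1.64 m from the left end.

x ≈ 1.64 m from the left end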